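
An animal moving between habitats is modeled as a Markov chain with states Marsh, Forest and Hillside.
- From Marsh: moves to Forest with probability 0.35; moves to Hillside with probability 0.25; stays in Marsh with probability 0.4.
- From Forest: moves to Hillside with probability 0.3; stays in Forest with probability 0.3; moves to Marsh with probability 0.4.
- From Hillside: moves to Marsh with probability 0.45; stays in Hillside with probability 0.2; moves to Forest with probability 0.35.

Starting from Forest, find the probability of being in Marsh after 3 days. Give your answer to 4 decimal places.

Propagate the distribution vector 3 days from Forest.
After 0 days: (0.0000, 1.0000, 0.0000)
After 1 day: (0.4000, 0.3000, 0.3000)
After 2 days: (0.4150, 0.3350, 0.2500)
After 3 days: (0.4125, 0.3333, 0.2543)
P(in Marsh after 3 days) = 0.4125

0.4125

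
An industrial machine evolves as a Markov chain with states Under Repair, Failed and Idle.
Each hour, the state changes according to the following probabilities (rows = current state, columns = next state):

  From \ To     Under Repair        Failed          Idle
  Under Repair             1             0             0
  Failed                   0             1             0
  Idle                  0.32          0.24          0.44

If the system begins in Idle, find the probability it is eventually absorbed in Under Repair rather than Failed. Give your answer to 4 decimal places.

Let h(s) be the probability of absorption at Under Repair starting from transient state s. Then h(Under Repair) = 1 and h(Failed) = 0. By first-step analysis:
h(Idle) = 0.32·1 + 0.24·0 + 0.44·h(Idle)
Solving: h(Idle) = 0.5714.
Starting from Idle, the probability is 0.5714.

0.5714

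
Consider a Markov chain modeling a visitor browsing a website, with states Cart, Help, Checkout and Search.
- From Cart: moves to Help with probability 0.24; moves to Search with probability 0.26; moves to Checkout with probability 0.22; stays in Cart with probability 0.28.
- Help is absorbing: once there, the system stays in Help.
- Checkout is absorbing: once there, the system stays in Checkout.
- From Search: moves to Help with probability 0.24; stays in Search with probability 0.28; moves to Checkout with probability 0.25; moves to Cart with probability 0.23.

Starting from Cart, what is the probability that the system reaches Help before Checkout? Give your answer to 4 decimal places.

0.5129

Let h(s) be the probability of absorption at Help starting from transient state s. Then h(Help) = 1 and h(Checkout) = 0. By first-step analysis:
h(Cart) = 0.28·h(Cart) + 0.24·1 + 0.22·0 + 0.26·h(Search)
h(Search) = 0.23·h(Cart) + 0.24·1 + 0.25·0 + 0.28·h(Search)
Solving: h(Cart) = 0.5129, h(Search) = 0.4972.
Starting from Cart, the probability is 0.5129.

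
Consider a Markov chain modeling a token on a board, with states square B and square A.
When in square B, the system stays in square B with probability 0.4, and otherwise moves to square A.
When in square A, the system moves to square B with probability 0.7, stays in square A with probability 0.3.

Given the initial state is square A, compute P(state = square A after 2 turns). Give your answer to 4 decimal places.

0.5100

Sum over the intermediate state after 1 turn:
P = P(square A→square B)·P(square B→square A) + P(square A→square A)·P(square A→square A)
  = 0.7×0.6 + 0.3×0.3
  = 0.4200 + 0.0900 = 0.5100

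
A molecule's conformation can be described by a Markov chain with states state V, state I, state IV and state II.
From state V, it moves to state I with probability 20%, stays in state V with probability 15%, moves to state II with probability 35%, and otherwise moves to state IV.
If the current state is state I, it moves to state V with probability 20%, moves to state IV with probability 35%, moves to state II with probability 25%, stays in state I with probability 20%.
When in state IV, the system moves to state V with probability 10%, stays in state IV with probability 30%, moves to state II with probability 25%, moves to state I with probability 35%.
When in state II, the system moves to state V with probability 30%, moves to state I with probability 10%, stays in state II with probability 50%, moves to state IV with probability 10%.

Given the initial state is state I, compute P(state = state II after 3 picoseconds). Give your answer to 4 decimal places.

0.3511

Propagate the distribution vector 3 picoseconds from state I.
After 0 picoseconds: (0.0000, 1.0000, 0.0000, 0.0000)
After 1 picosecond: (0.2000, 0.2000, 0.3500, 0.2500)
After 2 picoseconds: (0.1800, 0.2275, 0.2600, 0.3325)
After 3 picoseconds: (0.1983, 0.2058, 0.2449, 0.3511)
P(in state II after 3 picoseconds) = 0.3511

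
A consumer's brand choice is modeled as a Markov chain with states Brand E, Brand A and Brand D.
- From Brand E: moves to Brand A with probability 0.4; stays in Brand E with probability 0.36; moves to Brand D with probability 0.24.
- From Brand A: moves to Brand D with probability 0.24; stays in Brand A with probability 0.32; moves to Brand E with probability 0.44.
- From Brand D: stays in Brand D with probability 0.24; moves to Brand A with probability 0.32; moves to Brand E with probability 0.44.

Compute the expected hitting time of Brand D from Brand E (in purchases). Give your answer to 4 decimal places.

Let t(s) be the expected number of purchases to first reach Brand D from state s, with t(Brand D) = 0. Conditioning on the first purchase:
t(Brand E) = 1 + 0.36·t(Brand E) + 0.4·t(Brand A)
t(Brand A) = 1 + 0.44·t(Brand E) + 0.32·t(Brand A)
Solving: t(Brand E) = 4.1667, t(Brand A) = 4.1667.
Expected purchases from Brand E to Brand D: 4.1667.

4.1667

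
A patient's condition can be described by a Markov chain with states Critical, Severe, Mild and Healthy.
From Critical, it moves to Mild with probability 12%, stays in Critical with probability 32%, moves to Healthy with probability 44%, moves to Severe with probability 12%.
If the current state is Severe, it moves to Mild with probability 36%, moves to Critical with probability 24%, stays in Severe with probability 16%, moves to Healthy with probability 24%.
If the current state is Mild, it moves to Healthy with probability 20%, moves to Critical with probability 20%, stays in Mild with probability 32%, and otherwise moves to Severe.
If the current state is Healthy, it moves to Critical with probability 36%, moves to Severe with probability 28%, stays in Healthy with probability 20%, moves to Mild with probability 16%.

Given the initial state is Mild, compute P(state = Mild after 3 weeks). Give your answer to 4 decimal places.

0.2337

Propagate the distribution vector 3 weeks from Mild.
After 0 weeks: (0.0000, 0.0000, 1.0000, 0.0000)
After 1 week: (0.2000, 0.2800, 0.3200, 0.2000)
After 2 weeks: (0.2672, 0.2144, 0.2592, 0.2592)
After 3 weeks: (0.2821, 0.2115, 0.2337, 0.2727)
P(in Mild after 3 weeks) = 0.2337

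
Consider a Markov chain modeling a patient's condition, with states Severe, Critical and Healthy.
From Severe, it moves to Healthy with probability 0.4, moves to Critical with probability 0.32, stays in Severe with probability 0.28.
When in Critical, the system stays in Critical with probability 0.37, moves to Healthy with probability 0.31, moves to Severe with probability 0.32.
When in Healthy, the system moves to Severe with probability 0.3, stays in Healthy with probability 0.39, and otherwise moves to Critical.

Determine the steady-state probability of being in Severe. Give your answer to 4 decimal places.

0.3006

Let the stationary distribution be π with π = πP and π_1 + π_2 + π_3 = 1.
π_1 = 0.28·π_1 + 0.32·π_2 + 0.3·π_3
π_2 = 0.32·π_1 + 0.37·π_2 + 0.31·π_3
Solving with the normalization constraint gives π = (0.3006, 0.3330, 0.3664).
So the stationary probability of Severe is 0.3006.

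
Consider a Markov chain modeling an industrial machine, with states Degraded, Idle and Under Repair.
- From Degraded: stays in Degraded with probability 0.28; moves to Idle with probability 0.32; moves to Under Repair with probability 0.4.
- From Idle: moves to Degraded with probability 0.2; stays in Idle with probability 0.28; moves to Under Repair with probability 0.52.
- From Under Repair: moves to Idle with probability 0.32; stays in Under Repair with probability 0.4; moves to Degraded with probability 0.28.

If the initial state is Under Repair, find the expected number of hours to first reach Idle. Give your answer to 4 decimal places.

Let t(s) be the expected number of hours to first reach Idle from state s, with t(Idle) = 0. Conditioning on the first hour:
t(Degraded) = 1 + 0.28·t(Degraded) + 0.4·t(Under Repair)
t(Under Repair) = 1 + 0.28·t(Degraded) + 0.4·t(Under Repair)
Solving: t(Degraded) = 3.1250, t(Under Repair) = 3.1250.
Expected hours from Under Repair to Idle: 3.1250.

3.1250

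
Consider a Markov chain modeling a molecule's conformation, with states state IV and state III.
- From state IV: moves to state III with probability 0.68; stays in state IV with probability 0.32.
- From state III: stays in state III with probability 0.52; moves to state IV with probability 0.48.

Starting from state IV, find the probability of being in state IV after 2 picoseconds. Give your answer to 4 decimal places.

0.4288

Sum over the intermediate state after 1 picosecond:
P = P(state IV→state IV)·P(state IV→state IV) + P(state IV→state III)·P(state III→state IV)
  = 0.32×0.32 + 0.68×0.48
  = 0.1024 + 0.3264 = 0.4288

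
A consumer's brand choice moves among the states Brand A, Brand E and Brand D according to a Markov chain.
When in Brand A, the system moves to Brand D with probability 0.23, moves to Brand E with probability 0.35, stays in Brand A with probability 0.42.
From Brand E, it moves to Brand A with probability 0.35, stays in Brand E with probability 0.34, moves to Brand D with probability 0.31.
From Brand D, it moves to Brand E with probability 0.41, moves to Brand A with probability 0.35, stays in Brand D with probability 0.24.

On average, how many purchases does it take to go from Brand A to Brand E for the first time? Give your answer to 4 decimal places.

Let t(s) be the expected number of purchases to first reach Brand E from state s, with t(Brand E) = 0. Conditioning on the first purchase:
t(Brand A) = 1 + 0.42·t(Brand A) + 0.23·t(Brand D)
t(Brand D) = 1 + 0.35·t(Brand A) + 0.24·t(Brand D)
Solving: t(Brand A) = 2.7477, t(Brand D) = 2.5812.
Expected purchases from Brand A to Brand E: 2.7477.

2.7477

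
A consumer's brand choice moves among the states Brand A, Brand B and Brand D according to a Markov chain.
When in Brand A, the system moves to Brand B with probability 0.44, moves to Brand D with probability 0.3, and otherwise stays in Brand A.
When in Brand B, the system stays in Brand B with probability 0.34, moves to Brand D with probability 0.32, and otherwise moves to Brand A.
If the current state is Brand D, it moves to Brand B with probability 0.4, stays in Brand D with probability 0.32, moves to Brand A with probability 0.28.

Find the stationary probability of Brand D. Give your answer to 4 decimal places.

Let the stationary distribution be π with π = πP and π_1 + π_2 + π_3 = 1.
π_1 = 0.26·π_1 + 0.34·π_2 + 0.28·π_3
π_2 = 0.44·π_1 + 0.34·π_2 + 0.4·π_3
Solving with the normalization constraint gives π = (0.2974, 0.3886, 0.3141).
So the stationary probability of Brand D is 0.3141.

0.3141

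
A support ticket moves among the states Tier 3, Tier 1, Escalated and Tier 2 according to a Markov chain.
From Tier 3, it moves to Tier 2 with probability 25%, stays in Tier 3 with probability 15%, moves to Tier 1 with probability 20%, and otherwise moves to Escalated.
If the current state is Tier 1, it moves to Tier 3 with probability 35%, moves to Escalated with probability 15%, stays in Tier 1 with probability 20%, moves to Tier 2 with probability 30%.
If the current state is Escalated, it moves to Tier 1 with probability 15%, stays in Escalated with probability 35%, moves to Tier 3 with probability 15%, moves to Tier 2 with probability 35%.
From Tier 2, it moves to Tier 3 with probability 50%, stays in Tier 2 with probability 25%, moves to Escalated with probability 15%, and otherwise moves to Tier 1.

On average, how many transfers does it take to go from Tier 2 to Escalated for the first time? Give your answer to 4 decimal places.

Let t(s) be the expected number of transfers to first reach Escalated from state s, with t(Escalated) = 0. Conditioning on the first transfer:
t(Tier 3) = 1 + 0.15·t(Tier 3) + 0.2·t(Tier 1) + 0.25·t(Tier 2)
t(Tier 1) = 1 + 0.35·t(Tier 3) + 0.2·t(Tier 1) + 0.3·t(Tier 2)
t(Tier 2) = 1 + 0.5·t(Tier 3) + 0.1·t(Tier 1) + 0.25·t(Tier 2)
Solving: t(Tier 3) = 3.4271, t(Tier 1) = 4.3223, t(Tier 2) = 4.1944.
Expected transfers from Tier 2 to Escalated: 4.1944.

4.1944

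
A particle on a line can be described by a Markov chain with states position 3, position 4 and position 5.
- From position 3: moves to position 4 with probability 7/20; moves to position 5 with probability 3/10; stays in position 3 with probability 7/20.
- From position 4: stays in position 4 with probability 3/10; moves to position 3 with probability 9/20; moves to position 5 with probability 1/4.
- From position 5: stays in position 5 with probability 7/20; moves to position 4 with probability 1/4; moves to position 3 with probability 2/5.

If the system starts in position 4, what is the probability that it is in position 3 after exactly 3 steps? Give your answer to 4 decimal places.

Propagate the distribution vector 3 steps from position 4.
After 0 steps: (0.0000, 1.0000, 0.0000)
After 1 step: (0.4500, 0.3000, 0.2500)
After 2 steps: (0.3925, 0.3100, 0.2975)
After 3 steps: (0.3959, 0.3048, 0.2994)
P(in position 3 after 3 steps) = 0.3959

0.3959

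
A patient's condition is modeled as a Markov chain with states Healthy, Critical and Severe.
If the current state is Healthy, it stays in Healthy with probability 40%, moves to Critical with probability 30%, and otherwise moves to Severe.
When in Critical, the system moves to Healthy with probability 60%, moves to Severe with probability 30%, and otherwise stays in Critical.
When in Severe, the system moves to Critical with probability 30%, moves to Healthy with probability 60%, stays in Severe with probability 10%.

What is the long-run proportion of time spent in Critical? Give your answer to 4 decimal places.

0.2500

Let the stationary distribution be π with π = πP and π_1 + π_2 + π_3 = 1.
π_1 = 0.4·π_1 + 0.6·π_2 + 0.6·π_3
π_2 = 0.3·π_1 + 0.1·π_2 + 0.3·π_3
Solving with the normalization constraint gives π = (0.5000, 0.2500, 0.2500).
So the stationary probability of Critical is 0.2500.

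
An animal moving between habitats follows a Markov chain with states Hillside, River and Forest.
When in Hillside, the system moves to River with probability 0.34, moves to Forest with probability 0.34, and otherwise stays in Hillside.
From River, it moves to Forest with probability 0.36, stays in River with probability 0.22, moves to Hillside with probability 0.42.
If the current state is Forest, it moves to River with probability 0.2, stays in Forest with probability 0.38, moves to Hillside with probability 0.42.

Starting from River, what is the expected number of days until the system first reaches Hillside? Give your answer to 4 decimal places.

2.3810

Let t(s) be the expected number of days to first reach Hillside from state s, with t(Hillside) = 0. Conditioning on the first day:
t(River) = 1 + 0.22·t(River) + 0.36·t(Forest)
t(Forest) = 1 + 0.2·t(River) + 0.38·t(Forest)
Solving: t(River) = 2.3810, t(Forest) = 2.3810.
Expected days from River to Hillside: 2.3810.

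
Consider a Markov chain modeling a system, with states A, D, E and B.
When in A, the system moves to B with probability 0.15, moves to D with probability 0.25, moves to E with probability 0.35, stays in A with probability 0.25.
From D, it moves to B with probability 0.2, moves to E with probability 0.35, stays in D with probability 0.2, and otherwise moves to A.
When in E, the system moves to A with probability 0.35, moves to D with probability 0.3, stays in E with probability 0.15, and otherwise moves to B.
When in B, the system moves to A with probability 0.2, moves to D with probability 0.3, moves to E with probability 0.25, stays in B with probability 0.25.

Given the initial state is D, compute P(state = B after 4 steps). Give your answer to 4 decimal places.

0.1965

Propagate the distribution vector 4 steps from D.
After 0 steps: (0.0000, 1.0000, 0.0000, 0.0000)
After 1 step: (0.2500, 0.2000, 0.3500, 0.2000)
After 2 steps: (0.2750, 0.2675, 0.2600, 0.1975)
After 3 steps: (0.2661, 0.2595, 0.2783, 0.1961)
After 4 steps: (0.2680, 0.2607, 0.2747, 0.1965)
P(in B after 4 steps) = 0.1965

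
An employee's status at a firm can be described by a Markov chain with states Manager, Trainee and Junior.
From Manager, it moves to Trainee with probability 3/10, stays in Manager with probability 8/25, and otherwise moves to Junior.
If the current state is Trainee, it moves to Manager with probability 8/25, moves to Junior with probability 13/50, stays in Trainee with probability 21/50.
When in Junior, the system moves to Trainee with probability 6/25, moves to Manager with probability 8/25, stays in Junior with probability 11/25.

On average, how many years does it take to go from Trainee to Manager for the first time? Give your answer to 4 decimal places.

3.1250

Let t(s) be the expected number of years to first reach Manager from state s, with t(Manager) = 0. Conditioning on the first year:
t(Trainee) = 1 + 0.42·t(Trainee) + 0.26·t(Junior)
t(Junior) = 1 + 0.24·t(Trainee) + 0.44·t(Junior)
Solving: t(Trainee) = 3.1250, t(Junior) = 3.1250.
Expected years from Trainee to Manager: 3.1250.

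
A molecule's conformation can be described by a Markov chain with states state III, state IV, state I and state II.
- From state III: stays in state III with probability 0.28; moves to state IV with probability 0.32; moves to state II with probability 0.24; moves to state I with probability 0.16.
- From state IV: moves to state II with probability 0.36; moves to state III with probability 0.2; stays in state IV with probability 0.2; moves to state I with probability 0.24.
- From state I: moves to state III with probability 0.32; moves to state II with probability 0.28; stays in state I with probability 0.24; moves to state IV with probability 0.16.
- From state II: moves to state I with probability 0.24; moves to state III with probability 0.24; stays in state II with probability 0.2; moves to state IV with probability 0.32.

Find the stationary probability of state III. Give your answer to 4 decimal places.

0.2577

Let the stationary distribution be π with π = πP and π_1 + π_2 + π_3 + π_4 = 1.
π_1 = 0.28·π_1 + 0.2·π_2 + 0.32·π_3 + 0.24·π_4
π_2 = 0.32·π_1 + 0.2·π_2 + 0.16·π_3 + 0.32·π_4
π_3 = 0.16·π_1 + 0.24·π_2 + 0.24·π_3 + 0.24·π_4
Solving with the normalization constraint gives π = (0.2577, 0.2544, 0.2194, 0.2686).
So the stationary probability of state III is 0.2577.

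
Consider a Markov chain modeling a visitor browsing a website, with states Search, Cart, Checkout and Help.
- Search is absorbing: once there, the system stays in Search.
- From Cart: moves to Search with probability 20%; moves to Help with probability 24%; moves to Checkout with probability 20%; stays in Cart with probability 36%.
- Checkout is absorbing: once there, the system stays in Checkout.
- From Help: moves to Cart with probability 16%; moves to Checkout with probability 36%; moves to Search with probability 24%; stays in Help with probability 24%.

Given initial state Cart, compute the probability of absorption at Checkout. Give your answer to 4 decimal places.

0.5321

Let h(s) be the probability of absorption at Checkout starting from transient state s. Then h(Checkout) = 1 and h(Search) = 0. By first-step analysis:
h(Cart) = 0.2·0 + 0.36·h(Cart) + 0.2·1 + 0.24·h(Help)
h(Help) = 0.24·0 + 0.16·h(Cart) + 0.36·1 + 0.24·h(Help)
Solving: h(Cart) = 0.5321, h(Help) = 0.5857.
Starting from Cart, the probability is 0.5321.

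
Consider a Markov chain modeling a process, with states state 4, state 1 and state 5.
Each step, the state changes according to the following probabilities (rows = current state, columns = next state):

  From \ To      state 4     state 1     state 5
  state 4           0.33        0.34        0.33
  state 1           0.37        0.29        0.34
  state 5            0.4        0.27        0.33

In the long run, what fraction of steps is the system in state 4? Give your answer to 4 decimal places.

Let the stationary distribution be π with π = πP and π_1 + π_2 + π_3 = 1.
π_1 = 0.33·π_1 + 0.37·π_2 + 0.4·π_3
π_2 = 0.34·π_1 + 0.29·π_2 + 0.27·π_3
Solving with the normalization constraint gives π = (0.3654, 0.3016, 0.3330).
So the stationary probability of state 4 is 0.3654.

0.3654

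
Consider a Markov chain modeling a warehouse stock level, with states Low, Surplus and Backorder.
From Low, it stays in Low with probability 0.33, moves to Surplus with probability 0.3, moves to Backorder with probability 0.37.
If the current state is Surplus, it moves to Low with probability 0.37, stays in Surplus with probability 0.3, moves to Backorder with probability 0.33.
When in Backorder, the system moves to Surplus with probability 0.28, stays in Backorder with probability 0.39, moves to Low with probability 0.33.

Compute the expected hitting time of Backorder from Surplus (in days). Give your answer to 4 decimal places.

Let t(s) be the expected number of days to first reach Backorder from state s, with t(Backorder) = 0. Conditioning on the first day:
t(Low) = 1 + 0.33·t(Low) + 0.3·t(Surplus)
t(Surplus) = 1 + 0.37·t(Low) + 0.3·t(Surplus)
Solving: t(Low) = 2.7933, t(Surplus) = 2.9050.
Expected days from Surplus to Backorder: 2.9050.

2.9050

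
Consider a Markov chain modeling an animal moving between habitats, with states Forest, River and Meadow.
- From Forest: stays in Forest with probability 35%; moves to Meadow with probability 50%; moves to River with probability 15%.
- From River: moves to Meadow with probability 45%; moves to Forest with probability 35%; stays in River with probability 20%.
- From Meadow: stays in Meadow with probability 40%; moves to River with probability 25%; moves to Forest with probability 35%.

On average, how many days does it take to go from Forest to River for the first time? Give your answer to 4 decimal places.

Let t(s) be the expected number of days to first reach River from state s, with t(River) = 0. Conditioning on the first day:
t(Forest) = 1 + 0.35·t(Forest) + 0.5·t(Meadow)
t(Meadow) = 1 + 0.35·t(Forest) + 0.4·t(Meadow)
Solving: t(Forest) = 5.1163, t(Meadow) = 4.6512.
Expected days from Forest to River: 5.1163.

5.1163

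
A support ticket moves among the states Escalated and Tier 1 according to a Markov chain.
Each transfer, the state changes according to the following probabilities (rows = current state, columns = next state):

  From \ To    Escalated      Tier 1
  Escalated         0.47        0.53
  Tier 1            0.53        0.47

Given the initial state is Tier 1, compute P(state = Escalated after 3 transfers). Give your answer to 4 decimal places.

0.5001

Propagate the distribution vector 3 transfers from Tier 1.
After 0 transfers: (0.0000, 1.0000)
After 1 transfer: (0.5300, 0.4700)
After 2 transfers: (0.4982, 0.5018)
After 3 transfers: (0.5001, 0.4999)
P(in Escalated after 3 transfers) = 0.5001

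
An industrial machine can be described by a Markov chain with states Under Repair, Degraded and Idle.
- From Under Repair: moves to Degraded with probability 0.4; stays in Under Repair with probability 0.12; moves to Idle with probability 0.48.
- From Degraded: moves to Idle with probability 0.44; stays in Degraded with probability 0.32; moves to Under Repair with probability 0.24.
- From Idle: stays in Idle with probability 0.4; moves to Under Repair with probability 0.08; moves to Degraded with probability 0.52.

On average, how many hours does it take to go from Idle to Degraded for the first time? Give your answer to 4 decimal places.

Let t(s) be the expected number of hours to first reach Degraded from state s, with t(Degraded) = 0. Conditioning on the first hour:
t(Under Repair) = 1 + 0.12·t(Under Repair) + 0.48·t(Idle)
t(Idle) = 1 + 0.08·t(Under Repair) + 0.4·t(Idle)
Solving: t(Under Repair) = 2.2059, t(Idle) = 1.9608.
Expected hours from Idle to Degraded: 1.9608.

1.9608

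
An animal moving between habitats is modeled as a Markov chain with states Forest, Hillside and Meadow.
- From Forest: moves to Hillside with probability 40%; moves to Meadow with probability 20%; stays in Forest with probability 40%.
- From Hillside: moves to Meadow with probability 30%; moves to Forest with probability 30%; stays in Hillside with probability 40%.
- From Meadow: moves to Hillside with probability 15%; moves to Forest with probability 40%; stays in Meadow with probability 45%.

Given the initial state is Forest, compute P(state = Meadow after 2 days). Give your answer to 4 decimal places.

0.2900

Sum over the intermediate state after 1 day:
P = P(Forest→Forest)·P(Forest→Meadow) + P(Forest→Hillside)·P(Hillside→Meadow) + P(Forest→Meadow)·P(Meadow→Meadow)
  = 0.4×0.2 + 0.4×0.3 + 0.2×0.45
  = 0.0800 + 0.1200 + 0.0900 = 0.2900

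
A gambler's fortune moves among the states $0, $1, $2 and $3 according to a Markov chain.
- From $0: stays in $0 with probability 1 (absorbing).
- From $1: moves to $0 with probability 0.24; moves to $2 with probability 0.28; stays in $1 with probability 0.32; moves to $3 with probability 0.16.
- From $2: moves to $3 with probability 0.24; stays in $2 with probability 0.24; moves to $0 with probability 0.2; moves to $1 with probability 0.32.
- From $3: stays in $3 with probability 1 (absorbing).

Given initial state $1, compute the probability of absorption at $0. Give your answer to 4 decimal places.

Let h(s) be the probability of absorption at $0 starting from transient state s. Then h($0) = 1 and h($3) = 0. By first-step analysis:
h($1) = 0.24·1 + 0.32·h($1) + 0.28·h($2) + 0.16·0
h($2) = 0.2·1 + 0.32·h($1) + 0.24·h($2) + 0.24·0
Solving: h($1) = 0.5581, h($2) = 0.4981.
Starting from $1, the probability is 0.5581.

0.5581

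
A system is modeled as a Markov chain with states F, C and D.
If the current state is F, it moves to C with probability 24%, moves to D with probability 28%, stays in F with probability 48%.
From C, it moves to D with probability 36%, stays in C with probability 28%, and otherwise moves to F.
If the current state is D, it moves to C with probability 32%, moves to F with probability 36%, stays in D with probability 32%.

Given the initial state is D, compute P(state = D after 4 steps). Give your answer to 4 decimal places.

Propagate the distribution vector 4 steps from D.
After 0 steps: (0.0000, 0.0000, 1.0000)
After 1 step: (0.3600, 0.3200, 0.3200)
After 2 steps: (0.4032, 0.2784, 0.3184)
After 3 steps: (0.4084, 0.2766, 0.3150)
After 4 steps: (0.4090, 0.2763, 0.3147)
P(in D after 4 steps) = 0.3147

0.3147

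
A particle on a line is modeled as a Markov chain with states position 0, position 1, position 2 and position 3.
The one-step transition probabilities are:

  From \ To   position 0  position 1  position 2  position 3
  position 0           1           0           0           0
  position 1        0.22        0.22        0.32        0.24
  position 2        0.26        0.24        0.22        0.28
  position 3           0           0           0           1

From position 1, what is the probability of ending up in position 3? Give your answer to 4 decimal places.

Let h(s) be the probability of absorption at position 3 starting from transient state s. Then h(position 3) = 1 and h(position 0) = 0. By first-step analysis:
h(position 1) = 0.22·0 + 0.22·h(position 1) + 0.32·h(position 2) + 0.24·1
h(position 2) = 0.26·0 + 0.24·h(position 1) + 0.22·h(position 2) + 0.28·1
Solving: h(position 1) = 0.5207, h(position 2) = 0.5192.
Starting from position 1, the probability is 0.5207.

0.5207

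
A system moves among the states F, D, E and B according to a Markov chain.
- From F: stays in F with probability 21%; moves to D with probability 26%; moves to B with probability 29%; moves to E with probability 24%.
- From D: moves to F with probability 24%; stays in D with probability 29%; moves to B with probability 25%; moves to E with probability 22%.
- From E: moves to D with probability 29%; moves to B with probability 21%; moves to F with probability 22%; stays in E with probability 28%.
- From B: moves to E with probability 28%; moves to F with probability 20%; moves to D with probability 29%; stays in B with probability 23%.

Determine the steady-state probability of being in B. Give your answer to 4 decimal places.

Let the stationary distribution be π with π = πP and π_1 + π_2 + π_3 + π_4 = 1.
π_1 = 0.21·π_1 + 0.24·π_2 + 0.22·π_3 + 0.2·π_4
π_2 = 0.26·π_1 + 0.29·π_2 + 0.29·π_3 + 0.29·π_4
π_3 = 0.24·π_1 + 0.22·π_2 + 0.28·π_3 + 0.28·π_4
Solving with the normalization constraint gives π = (0.2186, 0.2834, 0.2542, 0.2437).
So the stationary probability of B is 0.2437.

0.2437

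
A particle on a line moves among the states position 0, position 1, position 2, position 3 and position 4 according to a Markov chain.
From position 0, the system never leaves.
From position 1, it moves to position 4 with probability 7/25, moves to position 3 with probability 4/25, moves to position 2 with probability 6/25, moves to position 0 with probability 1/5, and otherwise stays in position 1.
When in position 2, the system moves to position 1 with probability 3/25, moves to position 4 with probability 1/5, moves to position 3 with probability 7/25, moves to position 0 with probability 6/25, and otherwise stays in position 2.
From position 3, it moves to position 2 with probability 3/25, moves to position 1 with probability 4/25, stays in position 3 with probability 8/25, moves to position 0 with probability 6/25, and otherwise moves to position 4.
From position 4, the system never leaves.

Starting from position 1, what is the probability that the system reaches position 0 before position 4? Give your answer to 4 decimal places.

0.4766

Let h(s) be the probability of absorption at position 0 starting from transient state s. Then h(position 0) = 1 and h(position 4) = 0. By first-step analysis:
h(position 1) = 0.2·1 + 0.12·h(position 1) + 0.24·h(position 2) + 0.16·h(position 3) + 0.28·0
h(position 2) = 0.24·1 + 0.12·h(position 1) + 0.16·h(position 2) + 0.28·h(position 3) + 0.2·0
h(position 3) = 0.24·1 + 0.16·h(position 1) + 0.12·h(position 2) + 0.32·h(position 3) + 0.16·0
Solving: h(position 1) = 0.4766, h(position 2) = 0.5406, h(position 3) = 0.5605.
Starting from position 1, the probability is 0.4766.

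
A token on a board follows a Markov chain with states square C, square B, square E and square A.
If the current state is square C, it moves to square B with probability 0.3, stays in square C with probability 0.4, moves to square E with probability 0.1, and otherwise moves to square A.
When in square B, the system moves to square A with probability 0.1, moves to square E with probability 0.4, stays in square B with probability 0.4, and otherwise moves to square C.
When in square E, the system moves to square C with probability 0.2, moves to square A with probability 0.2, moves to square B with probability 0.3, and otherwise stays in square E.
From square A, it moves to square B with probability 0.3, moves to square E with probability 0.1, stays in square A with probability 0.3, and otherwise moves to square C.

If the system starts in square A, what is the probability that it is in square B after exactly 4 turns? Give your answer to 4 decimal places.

0.3333

Propagate the distribution vector 4 turns from square A.
After 0 turns: (0.0000, 0.0000, 0.0000, 1.0000)
After 1 turn: (0.3000, 0.3000, 0.1000, 0.3000)
After 2 turns: (0.2600, 0.3300, 0.2100, 0.2000)
After 3 turns: (0.2390, 0.3330, 0.2410, 0.1870)
After 4 turns: (0.2332, 0.3333, 0.2481, 0.1854)
P(in square B after 4 turns) = 0.3333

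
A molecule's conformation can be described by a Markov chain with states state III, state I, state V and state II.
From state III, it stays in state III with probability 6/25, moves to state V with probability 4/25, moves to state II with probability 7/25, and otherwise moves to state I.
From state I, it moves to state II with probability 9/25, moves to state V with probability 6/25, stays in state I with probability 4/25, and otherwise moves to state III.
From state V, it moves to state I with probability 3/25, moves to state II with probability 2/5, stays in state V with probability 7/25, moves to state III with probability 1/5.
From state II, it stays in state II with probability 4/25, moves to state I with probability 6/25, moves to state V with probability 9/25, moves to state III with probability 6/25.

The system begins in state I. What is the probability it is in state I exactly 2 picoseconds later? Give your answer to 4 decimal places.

Propagate the distribution vector 2 picoseconds from state I.
After 0 picoseconds: (0.0000, 1.0000, 0.0000, 0.0000)
After 1 picosecond: (0.2400, 0.1600, 0.2400, 0.3600)
After 2 picoseconds: (0.2304, 0.2176, 0.2736, 0.2784)
P(in state I after 2 picoseconds) = 0.2176

0.2176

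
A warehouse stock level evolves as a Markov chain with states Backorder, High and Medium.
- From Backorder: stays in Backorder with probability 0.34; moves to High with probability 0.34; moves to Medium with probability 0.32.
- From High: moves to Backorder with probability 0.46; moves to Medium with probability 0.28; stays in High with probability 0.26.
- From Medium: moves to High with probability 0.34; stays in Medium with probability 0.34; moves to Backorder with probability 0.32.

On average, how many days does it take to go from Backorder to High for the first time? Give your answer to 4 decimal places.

2.9412

Let t(s) be the expected number of days to first reach High from state s, with t(High) = 0. Conditioning on the first day:
t(Backorder) = 1 + 0.34·t(Backorder) + 0.32·t(Medium)
t(Medium) = 1 + 0.32·t(Backorder) + 0.34·t(Medium)
Solving: t(Backorder) = 2.9412, t(Medium) = 2.9412.
Expected days from Backorder to High: 2.9412.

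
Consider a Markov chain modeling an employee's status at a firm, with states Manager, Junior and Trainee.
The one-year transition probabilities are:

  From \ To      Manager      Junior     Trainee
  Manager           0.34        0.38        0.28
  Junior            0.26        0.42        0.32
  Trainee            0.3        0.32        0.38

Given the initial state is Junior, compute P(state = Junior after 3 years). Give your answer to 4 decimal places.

Propagate the distribution vector 3 years from Junior.
After 0 years: (0.0000, 1.0000, 0.0000)
After 1 year: (0.2600, 0.4200, 0.3200)
After 2 years: (0.2936, 0.3776, 0.3288)
After 3 years: (0.2966, 0.3754, 0.3280)
P(in Junior after 3 years) = 0.3754

0.3754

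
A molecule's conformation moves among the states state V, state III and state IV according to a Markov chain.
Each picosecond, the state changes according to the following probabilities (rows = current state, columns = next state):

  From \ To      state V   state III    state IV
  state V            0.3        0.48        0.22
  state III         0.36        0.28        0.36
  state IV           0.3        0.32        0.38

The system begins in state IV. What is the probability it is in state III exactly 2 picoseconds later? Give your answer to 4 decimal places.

0.3552

Sum over the intermediate state after 1 picosecond:
P = P(state IV→state V)·P(state V→state III) + P(state IV→state III)·P(state III→state III) + P(state IV→state IV)·P(state IV→state III)
  = 0.3×0.48 + 0.32×0.28 + 0.38×0.32
  = 0.1440 + 0.0896 + 0.1216 = 0.3552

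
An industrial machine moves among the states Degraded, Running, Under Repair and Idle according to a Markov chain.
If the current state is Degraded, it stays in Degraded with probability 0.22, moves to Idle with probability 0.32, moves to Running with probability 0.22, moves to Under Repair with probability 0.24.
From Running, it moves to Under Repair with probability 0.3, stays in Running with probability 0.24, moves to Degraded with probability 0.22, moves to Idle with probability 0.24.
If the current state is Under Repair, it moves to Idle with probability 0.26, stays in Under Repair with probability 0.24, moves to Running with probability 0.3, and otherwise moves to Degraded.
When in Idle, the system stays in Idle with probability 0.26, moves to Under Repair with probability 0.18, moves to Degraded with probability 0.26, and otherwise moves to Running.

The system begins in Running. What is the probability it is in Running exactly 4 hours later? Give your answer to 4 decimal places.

Propagate the distribution vector 4 hours from Running.
After 0 hours: (0.0000, 1.0000, 0.0000, 0.0000)
After 1 hour: (0.2200, 0.2400, 0.3000, 0.2400)
After 2 hours: (0.2236, 0.2680, 0.2400, 0.2684)
After 3 hours: (0.2259, 0.2660, 0.2400, 0.2681)
After 4 hours: (0.2259, 0.2660, 0.2399, 0.2682)
P(in Running after 4 hours) = 0.2660

0.2660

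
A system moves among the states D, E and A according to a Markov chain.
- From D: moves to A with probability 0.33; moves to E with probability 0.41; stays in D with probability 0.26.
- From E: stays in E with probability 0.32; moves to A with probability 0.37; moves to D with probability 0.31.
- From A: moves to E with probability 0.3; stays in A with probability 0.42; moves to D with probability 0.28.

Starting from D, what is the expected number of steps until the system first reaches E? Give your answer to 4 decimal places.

Let t(s) be the expected number of steps to first reach E from state s, with t(E) = 0. Conditioning on the first step:
t(D) = 1 + 0.26·t(D) + 0.33·t(A)
t(A) = 1 + 0.28·t(D) + 0.42·t(A)
Solving: t(D) = 2.7019, t(A) = 3.0285.
Expected steps from D to E: 2.7019.

2.7019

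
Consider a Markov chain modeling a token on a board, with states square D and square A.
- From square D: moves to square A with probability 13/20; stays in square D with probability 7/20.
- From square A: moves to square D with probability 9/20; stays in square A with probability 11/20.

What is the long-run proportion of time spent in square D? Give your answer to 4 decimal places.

0.4091

Let the stationary distribution be π with π = πP and π_1 + π_2 = 1.
π_1 = 0.35·π_1 + 0.45·π_2
Solving with the normalization constraint gives π = (0.4091, 0.5909).
So the stationary probability of square D is 0.4091.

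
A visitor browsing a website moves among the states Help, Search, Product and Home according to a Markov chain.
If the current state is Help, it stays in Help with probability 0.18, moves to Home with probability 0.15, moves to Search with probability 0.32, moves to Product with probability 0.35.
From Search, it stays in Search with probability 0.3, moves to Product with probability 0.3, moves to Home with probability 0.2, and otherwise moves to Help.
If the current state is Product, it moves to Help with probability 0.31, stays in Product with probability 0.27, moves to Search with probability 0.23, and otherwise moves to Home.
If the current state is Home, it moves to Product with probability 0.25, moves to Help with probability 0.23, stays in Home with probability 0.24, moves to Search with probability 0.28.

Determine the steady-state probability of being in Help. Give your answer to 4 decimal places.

0.2334

Let the stationary distribution be π with π = πP and π_1 + π_2 + π_3 + π_4 = 1.
π_1 = 0.18·π_1 + 0.2·π_2 + 0.31·π_3 + 0.23·π_4
π_2 = 0.32·π_1 + 0.3·π_2 + 0.23·π_3 + 0.28·π_4
π_3 = 0.35·π_1 + 0.3·π_2 + 0.27·π_3 + 0.25·π_4
Solving with the normalization constraint gives π = (0.2334, 0.2803, 0.2932, 0.1931).
So the stationary probability of Help is 0.2334.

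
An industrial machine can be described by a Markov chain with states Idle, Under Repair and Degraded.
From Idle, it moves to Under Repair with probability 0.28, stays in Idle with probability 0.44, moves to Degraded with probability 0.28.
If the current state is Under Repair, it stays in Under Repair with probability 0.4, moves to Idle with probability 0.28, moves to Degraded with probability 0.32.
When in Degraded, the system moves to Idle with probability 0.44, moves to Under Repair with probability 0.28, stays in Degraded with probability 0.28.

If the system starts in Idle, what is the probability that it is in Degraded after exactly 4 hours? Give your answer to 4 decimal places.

0.2927

Propagate the distribution vector 4 hours from Idle.
After 0 hours: (1.0000, 0.0000, 0.0000)
After 1 hour: (0.4400, 0.2800, 0.2800)
After 2 hours: (0.3952, 0.3136, 0.2912)
After 3 hours: (0.3898, 0.3176, 0.2925)
After 4 hours: (0.3892, 0.3181, 0.2927)
P(in Degraded after 4 hours) = 0.2927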